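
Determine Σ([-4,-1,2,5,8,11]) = 21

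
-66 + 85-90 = -71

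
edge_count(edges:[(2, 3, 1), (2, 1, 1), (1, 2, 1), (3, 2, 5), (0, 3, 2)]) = 5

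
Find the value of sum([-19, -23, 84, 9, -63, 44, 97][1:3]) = 61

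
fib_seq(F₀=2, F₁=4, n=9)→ F_2 = F_1 + F_0 = 6
F_3 = F_2 + F_1 = 10
F_4 = F_3 + F_2 = 16
...
= [2, 4, 6, 10, 16, 26, 42, 68, 110]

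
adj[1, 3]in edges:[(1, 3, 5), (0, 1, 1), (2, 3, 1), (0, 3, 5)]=5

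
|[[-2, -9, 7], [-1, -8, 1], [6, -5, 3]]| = (1)*(-2)*det([[-8, 1], [-5, 3]]) + (-1)*(-9)*det([[-1, 1], [6, 3]]) + (1)*(7)*det([[-1, -8], [6, -5]])
= 38 + -81 + 371
= 328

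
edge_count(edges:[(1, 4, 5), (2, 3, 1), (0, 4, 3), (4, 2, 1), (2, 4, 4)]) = 5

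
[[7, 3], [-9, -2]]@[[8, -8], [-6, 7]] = [[38, -35], [-60, 58]]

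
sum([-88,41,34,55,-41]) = 1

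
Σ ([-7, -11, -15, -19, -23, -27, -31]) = -133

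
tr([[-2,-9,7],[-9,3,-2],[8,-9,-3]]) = -2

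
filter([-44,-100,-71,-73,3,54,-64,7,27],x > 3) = [54, 7, 27]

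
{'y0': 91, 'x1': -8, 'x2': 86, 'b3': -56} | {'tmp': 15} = {'y0': 91, 'x1': -8, 'x2': 86, 'b3': -56, 'tmp': 15}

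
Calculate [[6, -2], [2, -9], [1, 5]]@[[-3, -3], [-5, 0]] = [[-8, -18], [39, -6], [-28, -3]]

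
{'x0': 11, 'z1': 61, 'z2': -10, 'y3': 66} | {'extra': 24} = {'x0': 11, 'z1': 61, 'z2': -10, 'y3': 66, 'extra': 24}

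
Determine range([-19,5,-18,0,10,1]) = 29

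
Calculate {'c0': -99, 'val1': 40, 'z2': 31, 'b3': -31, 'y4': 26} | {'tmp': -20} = {'c0': -99, 'val1': 40, 'z2': 31, 'b3': -31, 'y4': 26, 'tmp': -20}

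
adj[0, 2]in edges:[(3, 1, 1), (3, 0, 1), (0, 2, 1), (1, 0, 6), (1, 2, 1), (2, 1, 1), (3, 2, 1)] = 1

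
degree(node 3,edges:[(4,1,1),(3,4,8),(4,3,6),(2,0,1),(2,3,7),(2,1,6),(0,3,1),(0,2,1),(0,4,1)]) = 4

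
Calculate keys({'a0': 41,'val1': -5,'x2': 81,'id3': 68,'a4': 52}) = ['a0', 'val1', 'x2', 'id3', 'a4']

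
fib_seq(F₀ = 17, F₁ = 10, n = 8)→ [17, 10, 27, 37, 64, 101, 165, 266]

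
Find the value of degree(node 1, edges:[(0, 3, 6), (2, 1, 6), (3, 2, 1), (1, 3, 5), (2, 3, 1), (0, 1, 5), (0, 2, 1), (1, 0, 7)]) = incident: (2,1), (1,3), (0,1), (1,0)
= 4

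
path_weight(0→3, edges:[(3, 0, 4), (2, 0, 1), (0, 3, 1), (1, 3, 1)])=w(0→3)=1
= 1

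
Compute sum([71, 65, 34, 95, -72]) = 71 + 65 + 34 + 95 + (-72)
= 193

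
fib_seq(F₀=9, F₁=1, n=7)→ [9, 1, 10, 11, 21, 32, 53]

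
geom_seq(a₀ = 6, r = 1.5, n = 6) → [6.0, 9.0, 13.5, 20.25, 30.375, 45.5625]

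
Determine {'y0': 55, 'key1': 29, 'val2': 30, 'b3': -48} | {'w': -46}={'y0': 55, 'key1': 29, 'val2': 30, 'b3': -48, 'w': -46}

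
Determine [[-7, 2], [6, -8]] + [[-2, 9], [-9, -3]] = [[-9, 11], [-3, -11]]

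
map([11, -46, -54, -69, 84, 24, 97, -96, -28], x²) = [121, 2116, 2916, 4761, 7056, 576, 9409, 9216, 784]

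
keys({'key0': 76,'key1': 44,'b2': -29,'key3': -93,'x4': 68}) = ['key0', 'key1', 'b2', 'key3', 'x4']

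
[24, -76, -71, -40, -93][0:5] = [24, -76, -71, -40, -93]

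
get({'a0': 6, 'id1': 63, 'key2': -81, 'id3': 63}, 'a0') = 6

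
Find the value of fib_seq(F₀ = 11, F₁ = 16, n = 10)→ F_2 = F_1 + F_0 = 27
F_3 = F_2 + F_1 = 43
F_4 = F_3 + F_2 = 70
...
= [11, 16, 27, 43, 70, 113, 183, 296, 479, 775]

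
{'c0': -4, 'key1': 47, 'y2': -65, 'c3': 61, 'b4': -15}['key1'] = 47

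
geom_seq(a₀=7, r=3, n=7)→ [7, 21, 63, 189, 567, 1701, 5103]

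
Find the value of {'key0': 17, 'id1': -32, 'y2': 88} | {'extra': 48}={'key0': 17, 'id1': -32, 'y2': 88, 'extra': 48}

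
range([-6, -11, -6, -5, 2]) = 13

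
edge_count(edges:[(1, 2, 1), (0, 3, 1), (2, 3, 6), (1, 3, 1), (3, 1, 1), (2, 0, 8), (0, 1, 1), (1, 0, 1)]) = 8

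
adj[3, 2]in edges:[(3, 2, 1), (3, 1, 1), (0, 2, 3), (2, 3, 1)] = 1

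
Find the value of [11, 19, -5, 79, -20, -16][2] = -5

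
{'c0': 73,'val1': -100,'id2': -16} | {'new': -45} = {'c0': 73, 'val1': -100, 'id2': -16, 'new': -45}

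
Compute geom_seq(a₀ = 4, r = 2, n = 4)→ [4, 8, 16, 32]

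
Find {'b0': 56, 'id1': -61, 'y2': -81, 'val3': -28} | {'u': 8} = {'b0': 56, 'id1': -61, 'y2': -81, 'val3': -28, 'u': 8}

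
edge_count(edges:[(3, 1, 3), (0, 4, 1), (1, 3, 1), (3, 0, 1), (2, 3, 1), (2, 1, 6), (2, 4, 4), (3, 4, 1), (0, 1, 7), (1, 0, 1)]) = 10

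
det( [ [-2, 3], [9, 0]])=(-2)*(0) - (3)*(9)
= -27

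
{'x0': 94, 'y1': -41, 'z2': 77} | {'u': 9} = {'x0': 94, 'y1': -41, 'z2': 77, 'u': 9}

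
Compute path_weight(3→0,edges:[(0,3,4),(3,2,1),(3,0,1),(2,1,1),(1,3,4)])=1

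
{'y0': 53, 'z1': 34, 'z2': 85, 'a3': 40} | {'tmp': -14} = {'y0': 53, 'z1': 34, 'z2': 85, 'a3': 40, 'tmp': -14}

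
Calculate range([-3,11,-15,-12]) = 26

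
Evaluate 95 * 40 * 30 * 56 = 6384000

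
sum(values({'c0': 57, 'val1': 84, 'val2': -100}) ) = 57 + 84 + (-100)
= 41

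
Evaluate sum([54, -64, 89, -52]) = 27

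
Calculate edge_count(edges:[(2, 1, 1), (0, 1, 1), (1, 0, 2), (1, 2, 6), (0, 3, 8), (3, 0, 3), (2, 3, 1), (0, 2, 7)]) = 8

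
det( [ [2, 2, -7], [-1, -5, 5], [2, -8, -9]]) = 46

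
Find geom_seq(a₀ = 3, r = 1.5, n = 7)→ a_0 = 3*1.5^0 = 3.0
a_1 = 3*1.5^1 = 4.5
a_2 = 3*1.5^2 = 6.75
...
= [3.0, 4.5, 6.75, 10.125, 15.1875, 22.78125, 34.171875]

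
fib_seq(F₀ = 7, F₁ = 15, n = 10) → F_2 = F_1 + F_0 = 22
F_3 = F_2 + F_1 = 37
F_4 = F_3 + F_2 = 59
...
= [7, 15, 22, 37, 59, 96, 155, 251, 406, 657]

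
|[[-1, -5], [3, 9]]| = (-1)*(9) - (-5)*(3)
= 6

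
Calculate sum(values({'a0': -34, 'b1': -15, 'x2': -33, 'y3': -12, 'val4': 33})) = -61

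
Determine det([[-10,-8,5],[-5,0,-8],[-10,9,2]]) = (1)*(-10)*det([[0, -8], [9, 2]]) + (-1)*(-8)*det([[-5, -8], [-10, 2]]) + (1)*(5)*det([[-5, 0], [-10, 9]])
= -720 + -720 + -225
= -1665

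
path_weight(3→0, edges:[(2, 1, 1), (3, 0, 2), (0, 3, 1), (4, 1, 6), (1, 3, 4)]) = w(3→0)=2
= 2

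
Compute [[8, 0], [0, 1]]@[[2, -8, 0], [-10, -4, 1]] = [[16, -64, 0], [-10, -4, 1]]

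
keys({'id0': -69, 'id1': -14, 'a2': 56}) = ['id0', 'id1', 'a2']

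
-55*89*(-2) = 9790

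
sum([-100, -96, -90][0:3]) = -286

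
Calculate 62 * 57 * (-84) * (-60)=17811360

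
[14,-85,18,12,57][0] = 14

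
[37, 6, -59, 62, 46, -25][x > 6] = [37, 62, 46]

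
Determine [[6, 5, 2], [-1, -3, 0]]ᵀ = [[6, -1], [5, -3], [2, 0]]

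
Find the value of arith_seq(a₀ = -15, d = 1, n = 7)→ [-15, -14, -13, -12, -11, -10, -9]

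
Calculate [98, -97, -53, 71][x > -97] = keep x where x > -97: 98✓, -97✗, -53✓, 71✓
= [98, -53, 71]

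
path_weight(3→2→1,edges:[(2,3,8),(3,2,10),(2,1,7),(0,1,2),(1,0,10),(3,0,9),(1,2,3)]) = 17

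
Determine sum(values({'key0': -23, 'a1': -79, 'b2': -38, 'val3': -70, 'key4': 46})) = (-23) + (-79) + (-38) + (-70) + 46
= -164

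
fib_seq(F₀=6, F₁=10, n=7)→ [6, 10, 16, 26, 42, 68, 110]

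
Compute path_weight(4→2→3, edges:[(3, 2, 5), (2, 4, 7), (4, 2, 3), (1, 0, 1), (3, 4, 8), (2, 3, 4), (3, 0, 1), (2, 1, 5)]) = w(4→2)=3 + w(2→3)=4
= 7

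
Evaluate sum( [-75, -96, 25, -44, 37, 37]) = -116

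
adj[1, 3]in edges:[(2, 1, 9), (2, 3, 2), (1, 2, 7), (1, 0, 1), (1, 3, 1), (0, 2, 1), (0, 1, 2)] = 1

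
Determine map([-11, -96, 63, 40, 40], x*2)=[-22, -192, 126, 80, 80]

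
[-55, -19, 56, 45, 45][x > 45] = [56]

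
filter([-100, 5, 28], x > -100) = [5, 28]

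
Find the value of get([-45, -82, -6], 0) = -45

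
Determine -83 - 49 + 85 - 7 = -54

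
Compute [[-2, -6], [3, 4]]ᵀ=[[-2, 3], [-6, 4]]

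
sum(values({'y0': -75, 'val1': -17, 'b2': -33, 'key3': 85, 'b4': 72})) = (-75) + (-17) + (-33) + 85 + 72
= 32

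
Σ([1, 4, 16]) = 21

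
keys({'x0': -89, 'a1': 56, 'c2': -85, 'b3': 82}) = ['x0', 'a1', 'c2', 'b3']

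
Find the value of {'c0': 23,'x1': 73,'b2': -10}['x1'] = 73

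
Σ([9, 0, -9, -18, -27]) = -45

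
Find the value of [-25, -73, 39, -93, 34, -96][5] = -96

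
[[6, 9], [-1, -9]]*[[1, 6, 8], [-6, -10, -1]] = C[0][0] = (6)*(1) + (9)*(-6) = -48
C[0][1] = (6)*(6) + (9)*(-10) = -54
C[0][2] = (6)*(8) + (9)*(-1) = 39
C[1][0] = (-1)*(1) + (-9)*(-6) = 53
C[1][1] = (-1)*(6) + (-9)*(-10) = 84
C[1][2] = (-1)*(8) + (-9)*(-1) = 1
= [[-48, -54, 39], [53, 84, 1]]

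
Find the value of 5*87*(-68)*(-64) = 1893120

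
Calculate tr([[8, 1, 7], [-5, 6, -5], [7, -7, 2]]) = diagonal: 8 + 6 + 2
= 16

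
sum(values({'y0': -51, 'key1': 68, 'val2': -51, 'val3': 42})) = 8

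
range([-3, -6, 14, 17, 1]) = 23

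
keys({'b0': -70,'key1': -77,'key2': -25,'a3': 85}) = ['b0', 'key1', 'key2', 'a3']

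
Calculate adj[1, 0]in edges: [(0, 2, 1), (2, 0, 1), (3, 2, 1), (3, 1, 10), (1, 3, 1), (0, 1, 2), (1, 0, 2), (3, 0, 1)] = 2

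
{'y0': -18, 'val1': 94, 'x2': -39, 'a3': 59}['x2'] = -39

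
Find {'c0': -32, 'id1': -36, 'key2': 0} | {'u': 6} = {'c0': -32, 'id1': -36, 'key2': 0, 'u': 6}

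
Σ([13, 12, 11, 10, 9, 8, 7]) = 13 + 12 + 11 + 10 + 9 + 8 + 7
= 70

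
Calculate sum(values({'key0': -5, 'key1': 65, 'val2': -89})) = (-5) + 65 + (-89)
= -29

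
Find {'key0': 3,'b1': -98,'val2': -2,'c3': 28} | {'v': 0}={'key0': 3, 'b1': -98, 'val2': -2, 'c3': 28, 'v': 0}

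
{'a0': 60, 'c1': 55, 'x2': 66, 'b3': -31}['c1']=55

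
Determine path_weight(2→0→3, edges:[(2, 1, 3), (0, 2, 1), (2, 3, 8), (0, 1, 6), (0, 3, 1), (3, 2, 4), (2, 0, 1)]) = w(2→0)=1 + w(0→3)=1
= 2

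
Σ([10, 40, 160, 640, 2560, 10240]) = 13650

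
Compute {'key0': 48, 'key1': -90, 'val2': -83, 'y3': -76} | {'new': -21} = {'key0': 48, 'key1': -90, 'val2': -83, 'y3': -76, 'new': -21}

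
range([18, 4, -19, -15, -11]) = 37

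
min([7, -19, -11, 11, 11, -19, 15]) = -19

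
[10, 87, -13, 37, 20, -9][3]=37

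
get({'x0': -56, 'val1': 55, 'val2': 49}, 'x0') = -56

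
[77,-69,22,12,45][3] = 12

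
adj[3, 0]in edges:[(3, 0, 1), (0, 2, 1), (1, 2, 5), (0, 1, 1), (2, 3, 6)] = 1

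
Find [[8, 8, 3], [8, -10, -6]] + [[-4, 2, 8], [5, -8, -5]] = [[4, 10, 11], [13, -18, -11]]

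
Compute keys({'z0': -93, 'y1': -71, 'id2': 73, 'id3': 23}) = ['z0', 'y1', 'id2', 'id3']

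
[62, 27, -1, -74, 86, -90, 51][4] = 86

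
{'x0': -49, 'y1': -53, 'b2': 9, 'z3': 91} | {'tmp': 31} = {'x0': -49, 'y1': -53, 'b2': 9, 'z3': 91, 'tmp': 31}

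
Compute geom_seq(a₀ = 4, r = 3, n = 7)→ [4, 12, 36, 108, 324, 972, 2916]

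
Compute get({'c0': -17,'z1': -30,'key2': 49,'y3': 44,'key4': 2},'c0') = -17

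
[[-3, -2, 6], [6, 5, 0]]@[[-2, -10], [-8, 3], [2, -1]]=C[0][0] = (-3)*(-2) + (-2)*(-8) + (6)*(2) = 34
C[0][1] = (-3)*(-10) + (-2)*(3) + (6)*(-1) = 18
C[1][0] = (6)*(-2) + (5)*(-8) + (0)*(2) = -52
C[1][1] = (6)*(-10) + (5)*(3) + (0)*(-1) = -45
= [[34, 18], [-52, -45]]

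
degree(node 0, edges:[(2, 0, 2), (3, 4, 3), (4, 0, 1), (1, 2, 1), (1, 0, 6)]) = incident: (2,0), (4,0), (1,0)
= 3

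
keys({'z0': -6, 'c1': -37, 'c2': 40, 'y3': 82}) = ['z0', 'c1', 'c2', 'y3']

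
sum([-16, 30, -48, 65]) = (-16) + 30 + (-48) + 65
= 31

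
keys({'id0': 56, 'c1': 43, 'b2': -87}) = ['id0', 'c1', 'b2']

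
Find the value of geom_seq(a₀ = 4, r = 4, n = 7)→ [4, 16, 64, 256, 1024, 4096, 16384]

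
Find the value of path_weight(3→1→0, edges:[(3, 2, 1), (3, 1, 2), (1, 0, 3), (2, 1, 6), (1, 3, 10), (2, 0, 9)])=5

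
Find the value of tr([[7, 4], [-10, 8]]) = 15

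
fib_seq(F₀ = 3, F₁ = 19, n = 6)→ [3, 19, 22, 41, 63, 104]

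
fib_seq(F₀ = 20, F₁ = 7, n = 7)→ [20, 7, 27, 34, 61, 95, 156]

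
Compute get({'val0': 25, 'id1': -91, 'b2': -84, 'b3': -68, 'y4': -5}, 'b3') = -68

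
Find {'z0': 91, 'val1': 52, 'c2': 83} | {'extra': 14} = {'z0': 91, 'val1': 52, 'c2': 83, 'extra': 14}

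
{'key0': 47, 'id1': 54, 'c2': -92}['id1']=54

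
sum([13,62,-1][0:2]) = 75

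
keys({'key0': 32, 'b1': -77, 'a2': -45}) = ['key0', 'b1', 'a2']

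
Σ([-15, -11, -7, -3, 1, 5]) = (-15) + (-11) + (-7) + (-3) + 1 + 5
= -30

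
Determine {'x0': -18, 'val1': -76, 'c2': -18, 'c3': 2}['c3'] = 2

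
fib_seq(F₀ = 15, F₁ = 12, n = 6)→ [15, 12, 27, 39, 66, 105]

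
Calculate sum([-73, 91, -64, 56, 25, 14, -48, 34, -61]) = -26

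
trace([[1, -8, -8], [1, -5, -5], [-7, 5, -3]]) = -7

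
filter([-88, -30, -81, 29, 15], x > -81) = [-30, 29, 15]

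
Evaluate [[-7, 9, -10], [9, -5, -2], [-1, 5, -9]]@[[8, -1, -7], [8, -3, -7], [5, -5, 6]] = [[-34, 30, -74], [22, 16, -40], [-13, 31, -82]]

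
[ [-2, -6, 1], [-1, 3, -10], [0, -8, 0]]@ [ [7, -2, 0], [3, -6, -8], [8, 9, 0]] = [[-24, 49, 48], [-78, -106, -24], [-24, 48, 64]]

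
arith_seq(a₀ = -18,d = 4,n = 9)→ [-18, -14, -10, -6, -2, 2, 6, 10, 14]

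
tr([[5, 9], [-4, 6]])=11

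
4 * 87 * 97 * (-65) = -2194140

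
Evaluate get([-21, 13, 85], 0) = -21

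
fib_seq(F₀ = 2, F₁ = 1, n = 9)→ F_2 = F_1 + F_0 = 3
F_3 = F_2 + F_1 = 4
F_4 = F_3 + F_2 = 7
...
= [2, 1, 3, 4, 7, 11, 18, 29, 47]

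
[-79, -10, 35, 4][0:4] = [-79, -10, 35, 4]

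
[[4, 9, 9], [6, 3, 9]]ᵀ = [[4, 6], [9, 3], [9, 9]]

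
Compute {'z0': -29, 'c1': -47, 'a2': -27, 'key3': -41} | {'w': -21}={'z0': -29, 'c1': -47, 'a2': -27, 'key3': -41, 'w': -21}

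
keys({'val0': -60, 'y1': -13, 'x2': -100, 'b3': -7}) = ['val0', 'y1', 'x2', 'b3']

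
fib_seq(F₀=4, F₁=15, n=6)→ F_2 = F_1 + F_0 = 19
F_3 = F_2 + F_1 = 34
F_4 = F_3 + F_2 = 53
...
= [4, 15, 19, 34, 53, 87]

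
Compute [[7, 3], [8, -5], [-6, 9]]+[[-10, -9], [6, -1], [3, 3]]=[[-3, -6], [14, -6], [-3, 12]]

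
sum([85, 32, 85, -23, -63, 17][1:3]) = slice → [32, 85]
32 + 85
= 117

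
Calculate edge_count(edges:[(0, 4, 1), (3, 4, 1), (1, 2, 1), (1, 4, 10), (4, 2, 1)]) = 5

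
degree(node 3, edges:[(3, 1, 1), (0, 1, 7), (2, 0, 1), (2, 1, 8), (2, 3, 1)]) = incident: (3,1), (2,3)
= 2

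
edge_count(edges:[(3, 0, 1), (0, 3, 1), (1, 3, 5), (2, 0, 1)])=4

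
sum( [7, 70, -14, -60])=3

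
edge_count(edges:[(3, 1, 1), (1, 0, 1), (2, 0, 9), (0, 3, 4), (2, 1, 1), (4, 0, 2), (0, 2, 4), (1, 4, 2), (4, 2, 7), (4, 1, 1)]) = 10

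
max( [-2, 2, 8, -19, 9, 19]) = 19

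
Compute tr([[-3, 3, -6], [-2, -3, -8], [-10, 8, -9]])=diagonal: (-3) + (-3) + (-9)
= -15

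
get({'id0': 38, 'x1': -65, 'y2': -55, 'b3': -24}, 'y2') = -55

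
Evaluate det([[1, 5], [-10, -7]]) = (1)*(-7) - (5)*(-10)
= 43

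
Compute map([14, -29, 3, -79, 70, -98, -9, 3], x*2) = 14*2=28, -29*2=-58, 3*2=6, -79*2=-158, 70*2=140, -98*2=-196, -9*2=-18, 3*2=6
= [28, -58, 6, -158, 140, -196, -18, 6]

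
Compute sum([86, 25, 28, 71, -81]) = 86 + 25 + 28 + 71 + (-81)
= 129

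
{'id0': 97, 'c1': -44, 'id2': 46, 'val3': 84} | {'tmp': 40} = {'id0': 97, 'c1': -44, 'id2': 46, 'val3': 84, 'tmp': 40}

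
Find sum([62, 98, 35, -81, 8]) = 122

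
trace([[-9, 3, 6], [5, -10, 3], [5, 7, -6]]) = -25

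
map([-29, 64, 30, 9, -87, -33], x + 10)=[-19, 74, 40, 19, -77, -23]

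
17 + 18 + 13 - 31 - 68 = -51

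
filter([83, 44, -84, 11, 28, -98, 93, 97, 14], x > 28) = keep x where x > 28: 83✓, 44✓, -84✗, 11✗, 28✗, -98✗, 93✓, 97✓, 14✗
= [83, 44, 93, 97]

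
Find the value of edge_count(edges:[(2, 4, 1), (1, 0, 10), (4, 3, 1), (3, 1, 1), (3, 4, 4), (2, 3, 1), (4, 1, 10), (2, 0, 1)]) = 8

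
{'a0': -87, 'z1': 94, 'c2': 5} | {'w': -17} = {'a0': -87, 'z1': 94, 'c2': 5, 'w': -17}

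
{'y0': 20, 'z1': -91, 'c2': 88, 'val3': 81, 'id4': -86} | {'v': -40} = {'y0': 20, 'z1': -91, 'c2': 88, 'val3': 81, 'id4': -86, 'v': -40}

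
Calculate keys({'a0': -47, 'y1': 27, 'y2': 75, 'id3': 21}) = ['a0', 'y1', 'y2', 'id3']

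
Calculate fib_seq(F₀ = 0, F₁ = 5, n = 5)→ F_2 = F_1 + F_0 = 5
F_3 = F_2 + F_1 = 10
F_4 = F_3 + F_2 = 15
= [0, 5, 5, 10, 15]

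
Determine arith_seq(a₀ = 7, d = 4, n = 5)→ a_0 = 7 + 0*4 = 7
a_1 = 7 + 1*4 = 11
a_2 = 7 + 2*4 = 15
...
= [7, 11, 15, 19, 23]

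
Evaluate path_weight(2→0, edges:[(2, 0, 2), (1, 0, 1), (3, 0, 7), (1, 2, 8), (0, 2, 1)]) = 2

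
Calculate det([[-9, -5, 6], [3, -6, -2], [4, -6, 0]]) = (1)*(-9)*det([[-6, -2], [-6, 0]]) + (-1)*(-5)*det([[3, -2], [4, 0]]) + (1)*(6)*det([[3, -6], [4, -6]])
= 108 + 40 + 36
= 184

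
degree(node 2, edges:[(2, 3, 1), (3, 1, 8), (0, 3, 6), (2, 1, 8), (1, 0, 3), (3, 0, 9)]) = 2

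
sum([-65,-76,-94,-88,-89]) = -412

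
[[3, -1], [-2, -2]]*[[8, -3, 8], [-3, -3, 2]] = [[27, -6, 22], [-10, 12, -20]]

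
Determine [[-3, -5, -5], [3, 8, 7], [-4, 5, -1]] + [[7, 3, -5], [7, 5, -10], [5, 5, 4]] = [[4, -2, -10], [10, 13, -3], [1, 10, 3]]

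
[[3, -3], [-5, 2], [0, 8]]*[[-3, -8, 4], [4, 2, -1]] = [[-21, -30, 15], [23, 44, -22], [32, 16, -8]]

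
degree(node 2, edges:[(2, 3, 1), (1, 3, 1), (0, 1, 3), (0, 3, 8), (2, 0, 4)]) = incident: (2,3), (2,0)
= 2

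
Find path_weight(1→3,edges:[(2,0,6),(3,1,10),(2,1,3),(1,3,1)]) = 1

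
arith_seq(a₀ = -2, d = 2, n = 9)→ a_0 = -2 + 0*2 = -2
a_1 = -2 + 1*2 = 0
a_2 = -2 + 2*2 = 2
...
= [-2, 0, 2, 4, 6, 8, 10, 12, 14]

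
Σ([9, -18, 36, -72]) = 9 + -18 + 36 + -72
= -45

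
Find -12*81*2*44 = -85536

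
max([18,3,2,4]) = 18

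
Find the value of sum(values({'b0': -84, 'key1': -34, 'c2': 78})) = (-84) + (-34) + 78
= -40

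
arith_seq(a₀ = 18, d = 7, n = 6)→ a_0 = 18 + 0*7 = 18
a_1 = 18 + 1*7 = 25
a_2 = 18 + 2*7 = 32
...
= [18, 25, 32, 39, 46, 53]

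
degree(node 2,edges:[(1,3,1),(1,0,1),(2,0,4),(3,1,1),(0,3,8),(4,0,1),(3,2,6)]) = incident: (2,0), (3,2)
= 2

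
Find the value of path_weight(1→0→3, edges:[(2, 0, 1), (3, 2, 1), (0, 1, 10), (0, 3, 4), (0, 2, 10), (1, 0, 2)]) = 6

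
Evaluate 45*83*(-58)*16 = -3466080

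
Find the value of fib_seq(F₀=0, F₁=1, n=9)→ [0, 1, 1, 2, 3, 5, 8, 13, 21]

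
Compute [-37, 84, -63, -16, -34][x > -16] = [84]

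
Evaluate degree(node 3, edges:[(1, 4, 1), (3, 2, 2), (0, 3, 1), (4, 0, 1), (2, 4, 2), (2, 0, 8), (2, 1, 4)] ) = incident: (3,2), (0,3)
= 2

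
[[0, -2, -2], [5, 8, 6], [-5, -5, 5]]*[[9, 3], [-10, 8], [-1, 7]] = [[22, -30], [-41, 121], [0, -20]]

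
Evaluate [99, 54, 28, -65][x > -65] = [99, 54, 28]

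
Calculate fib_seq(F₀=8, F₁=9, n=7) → F_2 = F_1 + F_0 = 17
F_3 = F_2 + F_1 = 26
F_4 = F_3 + F_2 = 43
...
= [8, 9, 17, 26, 43, 69, 112]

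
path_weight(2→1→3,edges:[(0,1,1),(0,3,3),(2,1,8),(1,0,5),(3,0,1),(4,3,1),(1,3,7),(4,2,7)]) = 15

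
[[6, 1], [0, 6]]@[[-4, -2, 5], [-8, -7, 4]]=C[0][0] = (6)*(-4) + (1)*(-8) = -32
C[0][1] = (6)*(-2) + (1)*(-7) = -19
C[0][2] = (6)*(5) + (1)*(4) = 34
C[1][0] = (0)*(-4) + (6)*(-8) = -48
C[1][1] = (0)*(-2) + (6)*(-7) = -42
C[1][2] = (0)*(5) + (6)*(4) = 24
= [[-32, -19, 34], [-48, -42, 24]]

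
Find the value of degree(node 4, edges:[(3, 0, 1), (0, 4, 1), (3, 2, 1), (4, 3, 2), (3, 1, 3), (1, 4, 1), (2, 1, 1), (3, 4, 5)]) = incident: (0,4), (4,3), (1,4), (3,4)
= 4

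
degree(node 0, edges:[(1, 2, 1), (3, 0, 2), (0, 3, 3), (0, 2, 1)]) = incident: (3,0), (0,3), (0,2)
= 3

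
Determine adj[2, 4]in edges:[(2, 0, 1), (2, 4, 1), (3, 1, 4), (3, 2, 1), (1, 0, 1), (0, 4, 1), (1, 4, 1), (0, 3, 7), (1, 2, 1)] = 1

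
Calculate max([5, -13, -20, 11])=11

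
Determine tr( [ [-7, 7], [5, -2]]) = diagonal: (-7) + (-2)
= -9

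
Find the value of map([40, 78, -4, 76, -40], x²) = [1600, 6084, 16, 5776, 1600]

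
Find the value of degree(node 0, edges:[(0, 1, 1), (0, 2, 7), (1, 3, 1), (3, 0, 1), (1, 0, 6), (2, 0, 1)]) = incident: (0,1), (0,2), (3,0), (1,0), (2,0)
= 5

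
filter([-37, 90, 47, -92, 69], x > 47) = keep x where x > 47: -37✗, 90✓, 47✗, -92✗, 69✓
= [90, 69]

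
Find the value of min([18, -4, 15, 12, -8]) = -8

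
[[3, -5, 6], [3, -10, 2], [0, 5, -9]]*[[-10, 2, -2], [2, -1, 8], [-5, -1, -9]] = [[-70, 5, -100], [-60, 14, -104], [55, 4, 121]]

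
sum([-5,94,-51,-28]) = (-5) + 94 + (-51) + (-28)
= 10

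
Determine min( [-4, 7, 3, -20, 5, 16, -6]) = -20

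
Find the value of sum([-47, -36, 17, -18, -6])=(-47) + (-36) + 17 + (-18) + (-6)
= -90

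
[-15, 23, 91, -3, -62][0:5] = [-15, 23, 91, -3, -62]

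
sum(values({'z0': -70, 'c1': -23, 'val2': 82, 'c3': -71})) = (-70) + (-23) + 82 + (-71)
= -82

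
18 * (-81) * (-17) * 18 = 446148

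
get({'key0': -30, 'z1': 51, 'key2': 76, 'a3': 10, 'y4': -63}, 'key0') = -30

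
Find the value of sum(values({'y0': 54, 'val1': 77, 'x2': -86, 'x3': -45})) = 54 + 77 + (-86) + (-45)
= 0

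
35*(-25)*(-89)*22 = 1713250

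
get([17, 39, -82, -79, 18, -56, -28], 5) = -56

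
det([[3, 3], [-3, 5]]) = 24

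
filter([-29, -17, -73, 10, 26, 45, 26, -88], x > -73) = keep x where x > -73: -29✓, -17✓, -73✗, 10✓, 26✓, 45✓, 26✓, -88✗
= [-29, -17, 10, 26, 45, 26]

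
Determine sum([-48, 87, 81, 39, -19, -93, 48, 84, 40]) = (-48) + 87 + 81 + 39 + (-19) + (-93) + 48 + 84 + 40
= 219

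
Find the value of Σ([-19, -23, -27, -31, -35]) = -135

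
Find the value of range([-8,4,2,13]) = 21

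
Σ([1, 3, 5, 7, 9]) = 1 + 3 + 5 + 7 + 9
= 25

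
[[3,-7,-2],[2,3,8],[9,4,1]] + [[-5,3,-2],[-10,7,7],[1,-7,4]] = [[-2, -4, -4], [-8, 10, 15], [10, -3, 5]]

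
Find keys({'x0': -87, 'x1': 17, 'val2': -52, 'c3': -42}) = ['x0', 'x1', 'val2', 'c3']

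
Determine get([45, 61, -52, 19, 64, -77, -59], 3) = 19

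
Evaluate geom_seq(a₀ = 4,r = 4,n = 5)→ a_0 = 4*4^0 = 4
a_1 = 4*4^1 = 16
a_2 = 4*4^2 = 64
...
= [4, 16, 64, 256, 1024]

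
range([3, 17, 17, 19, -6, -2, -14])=33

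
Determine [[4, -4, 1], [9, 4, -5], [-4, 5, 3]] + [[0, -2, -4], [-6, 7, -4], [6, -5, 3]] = [[4, -6, -3], [3, 11, -9], [2, 0, 6]]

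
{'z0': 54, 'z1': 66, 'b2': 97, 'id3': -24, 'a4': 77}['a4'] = 77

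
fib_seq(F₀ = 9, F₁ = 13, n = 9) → F_2 = F_1 + F_0 = 22
F_3 = F_2 + F_1 = 35
F_4 = F_3 + F_2 = 57
...
= [9, 13, 22, 35, 57, 92, 149, 241, 390]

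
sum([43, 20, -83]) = -20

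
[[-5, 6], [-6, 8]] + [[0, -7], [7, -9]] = [[-5, -1], [1, -1]]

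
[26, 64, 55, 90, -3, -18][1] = 64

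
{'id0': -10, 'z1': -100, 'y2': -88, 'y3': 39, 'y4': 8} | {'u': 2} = {'id0': -10, 'z1': -100, 'y2': -88, 'y3': 39, 'y4': 8, 'u': 2}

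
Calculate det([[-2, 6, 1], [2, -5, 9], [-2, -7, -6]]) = (1)*(-2)*det([[-5, 9], [-7, -6]]) + (-1)*(6)*det([[2, 9], [-2, -6]]) + (1)*(1)*det([[2, -5], [-2, -7]])
= -186 + -36 + -24
= -246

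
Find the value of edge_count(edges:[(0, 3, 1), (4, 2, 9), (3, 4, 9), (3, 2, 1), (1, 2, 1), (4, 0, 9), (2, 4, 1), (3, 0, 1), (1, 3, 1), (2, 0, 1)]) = 10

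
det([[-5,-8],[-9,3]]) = (-5)*(3) - (-8)*(-9)
= -87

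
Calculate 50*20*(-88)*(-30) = 2640000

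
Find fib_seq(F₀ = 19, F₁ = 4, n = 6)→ [19, 4, 23, 27, 50, 77]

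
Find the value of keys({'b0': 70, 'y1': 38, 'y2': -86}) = ['b0', 'y1', 'y2']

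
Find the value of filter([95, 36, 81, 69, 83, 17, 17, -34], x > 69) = [95, 81, 83]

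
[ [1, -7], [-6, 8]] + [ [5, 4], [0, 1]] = [[6, -3], [-6, 9]]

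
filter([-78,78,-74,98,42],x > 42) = [78, 98]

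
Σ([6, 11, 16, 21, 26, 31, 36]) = 6 + 11 + 16 + 21 + 26 + 31 + 36
= 147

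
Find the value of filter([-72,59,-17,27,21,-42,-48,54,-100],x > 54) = [59]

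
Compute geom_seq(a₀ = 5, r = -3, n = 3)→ a_0 = 5*(-3)^0 = 5
a_1 = 5*(-3)^1 = -15
a_2 = 5*(-3)^2 = 45
= [5, -15, 45]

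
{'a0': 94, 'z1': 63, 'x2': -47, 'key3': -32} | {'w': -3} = {'a0': 94, 'z1': 63, 'x2': -47, 'key3': -32, 'w': -3}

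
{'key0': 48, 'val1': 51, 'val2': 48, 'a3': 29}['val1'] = 51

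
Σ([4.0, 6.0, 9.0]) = 4.0 + 6.0 + 9.0
= 19.0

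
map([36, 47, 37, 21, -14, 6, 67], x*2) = 36*2=72, 47*2=94, 37*2=74, 21*2=42, -14*2=-28, 6*2=12, 67*2=134
= [72, 94, 74, 42, -28, 12, 134]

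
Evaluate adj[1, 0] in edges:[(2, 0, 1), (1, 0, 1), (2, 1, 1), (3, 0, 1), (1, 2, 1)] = 1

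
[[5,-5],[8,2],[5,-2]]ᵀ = [[5, 8, 5], [-5, 2, -2]]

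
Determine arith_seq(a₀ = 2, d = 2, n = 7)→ a_0 = 2 + 0*2 = 2
a_1 = 2 + 1*2 = 4
a_2 = 2 + 2*2 = 6
...
= [2, 4, 6, 8, 10, 12, 14]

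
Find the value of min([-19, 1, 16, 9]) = -19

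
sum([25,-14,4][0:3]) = slice → [25, -14, 4]
25 + (-14) + 4
= 15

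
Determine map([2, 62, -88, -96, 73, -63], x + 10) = [12, 72, -78, -86, 83, -53]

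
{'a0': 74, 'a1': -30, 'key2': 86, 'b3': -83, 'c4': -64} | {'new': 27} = {'a0': 74, 'a1': -30, 'key2': 86, 'b3': -83, 'c4': -64, 'new': 27}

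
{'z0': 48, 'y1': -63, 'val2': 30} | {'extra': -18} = {'z0': 48, 'y1': -63, 'val2': 30, 'extra': -18}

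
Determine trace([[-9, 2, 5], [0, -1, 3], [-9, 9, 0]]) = diagonal: (-9) + (-1) + 0
= -10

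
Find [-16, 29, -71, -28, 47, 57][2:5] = [-71, -28, 47]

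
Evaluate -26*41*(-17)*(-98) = -1775956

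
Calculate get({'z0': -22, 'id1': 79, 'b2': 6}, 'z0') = -22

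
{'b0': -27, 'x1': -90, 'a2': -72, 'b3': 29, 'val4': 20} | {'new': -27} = {'b0': -27, 'x1': -90, 'a2': -72, 'b3': 29, 'val4': 20, 'new': -27}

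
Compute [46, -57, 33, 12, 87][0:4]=[46, -57, 33, 12]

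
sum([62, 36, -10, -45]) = 62 + 36 + (-10) + (-45)
= 43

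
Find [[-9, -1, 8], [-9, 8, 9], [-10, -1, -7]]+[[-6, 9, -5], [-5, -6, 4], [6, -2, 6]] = [[-15, 8, 3], [-14, 2, 13], [-4, -3, -1]]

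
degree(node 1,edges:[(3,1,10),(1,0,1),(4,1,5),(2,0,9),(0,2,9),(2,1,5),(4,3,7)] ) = 4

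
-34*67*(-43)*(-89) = -8717906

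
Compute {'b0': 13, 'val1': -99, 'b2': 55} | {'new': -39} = {'b0': 13, 'val1': -99, 'b2': 55, 'new': -39}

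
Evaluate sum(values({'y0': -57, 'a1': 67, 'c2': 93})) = 103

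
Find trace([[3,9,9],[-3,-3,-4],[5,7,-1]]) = diagonal: 3 + (-3) + (-1)
= -1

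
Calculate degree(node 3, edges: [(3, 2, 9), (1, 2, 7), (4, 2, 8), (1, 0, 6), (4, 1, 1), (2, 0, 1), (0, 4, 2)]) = incident: (3,2)
= 1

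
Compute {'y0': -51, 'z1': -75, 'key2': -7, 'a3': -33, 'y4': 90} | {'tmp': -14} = {'y0': -51, 'z1': -75, 'key2': -7, 'a3': -33, 'y4': 90, 'tmp': -14}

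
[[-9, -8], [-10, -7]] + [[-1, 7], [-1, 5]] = [[-10, -1], [-11, -2]]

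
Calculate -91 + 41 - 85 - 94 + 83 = -146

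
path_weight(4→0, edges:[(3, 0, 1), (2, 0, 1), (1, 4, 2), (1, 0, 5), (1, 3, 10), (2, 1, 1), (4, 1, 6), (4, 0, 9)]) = 9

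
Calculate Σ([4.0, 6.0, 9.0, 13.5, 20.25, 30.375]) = 83.125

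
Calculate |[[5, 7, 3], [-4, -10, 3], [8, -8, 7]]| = (1)*(5)*det([[-10, 3], [-8, 7]]) + (-1)*(7)*det([[-4, 3], [8, 7]]) + (1)*(3)*det([[-4, -10], [8, -8]])
= -230 + 364 + 336
= 470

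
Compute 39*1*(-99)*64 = -247104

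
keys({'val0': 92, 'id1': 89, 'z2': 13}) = ['val0', 'id1', 'z2']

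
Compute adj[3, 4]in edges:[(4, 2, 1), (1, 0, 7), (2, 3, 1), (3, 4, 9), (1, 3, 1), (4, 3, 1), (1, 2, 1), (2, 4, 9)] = 9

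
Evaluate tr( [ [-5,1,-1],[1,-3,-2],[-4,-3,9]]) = diagonal: (-5) + (-3) + 9
= 1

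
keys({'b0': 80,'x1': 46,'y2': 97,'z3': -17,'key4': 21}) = ['b0', 'x1', 'y2', 'z3', 'key4']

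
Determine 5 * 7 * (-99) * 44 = -152460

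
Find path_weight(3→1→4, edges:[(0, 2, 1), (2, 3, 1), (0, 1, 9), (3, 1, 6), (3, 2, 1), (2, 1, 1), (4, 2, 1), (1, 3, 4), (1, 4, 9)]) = w(3→1)=6 + w(1→4)=9
= 15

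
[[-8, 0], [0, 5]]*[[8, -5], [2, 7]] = [[-64, 40], [10, 35]]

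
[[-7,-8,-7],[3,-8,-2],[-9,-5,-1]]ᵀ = [[-7, 3, -9], [-8, -8, -5], [-7, -2, -1]]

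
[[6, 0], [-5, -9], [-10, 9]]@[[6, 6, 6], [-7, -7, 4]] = [[36, 36, 36], [33, 33, -66], [-123, -123, -24]]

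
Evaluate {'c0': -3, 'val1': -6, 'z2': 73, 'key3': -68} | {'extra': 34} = {'c0': -3, 'val1': -6, 'z2': 73, 'key3': -68, 'extra': 34}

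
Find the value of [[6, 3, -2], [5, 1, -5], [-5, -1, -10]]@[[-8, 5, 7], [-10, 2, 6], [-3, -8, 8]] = C[0][0] = (6)*(-8) + (3)*(-10) + (-2)*(-3) = -72
C[0][1] = (6)*(5) + (3)*(2) + (-2)*(-8) = 52
C[0][2] = (6)*(7) + (3)*(6) + (-2)*(8) = 44
C[1][0] = (5)*(-8) + (1)*(-10) + (-5)*(-3) = -35
C[1][1] = (5)*(5) + (1)*(2) + (-5)*(-8) = 67
C[1][2] = (5)*(7) + (1)*(6) + (-5)*(8) = 1
... (3 more cells)
= [[-72, 52, 44], [-35, 67, 1], [80, 53, -121]]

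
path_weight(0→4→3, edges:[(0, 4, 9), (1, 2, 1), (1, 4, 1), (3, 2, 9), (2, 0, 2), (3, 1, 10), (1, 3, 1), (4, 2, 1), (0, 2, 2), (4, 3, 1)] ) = 10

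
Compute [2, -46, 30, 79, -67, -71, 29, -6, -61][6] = 29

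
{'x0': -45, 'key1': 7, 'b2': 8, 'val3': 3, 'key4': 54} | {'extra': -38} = {'x0': -45, 'key1': 7, 'b2': 8, 'val3': 3, 'key4': 54, 'extra': -38}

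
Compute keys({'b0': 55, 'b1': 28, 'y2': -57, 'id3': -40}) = ['b0', 'b1', 'y2', 'id3']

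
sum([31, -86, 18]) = -37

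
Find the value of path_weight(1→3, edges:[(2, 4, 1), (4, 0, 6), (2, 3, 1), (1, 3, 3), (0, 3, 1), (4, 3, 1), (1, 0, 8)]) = 3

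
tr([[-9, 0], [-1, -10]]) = diagonal: (-9) + (-10)
= -19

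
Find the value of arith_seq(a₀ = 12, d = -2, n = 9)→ [12, 10, 8, 6, 4, 2, 0, -2, -4]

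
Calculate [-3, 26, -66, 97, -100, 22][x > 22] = keep x where x > 22: -3✗, 26✓, -66✗, 97✓, -100✗, 22✗
= [26, 97]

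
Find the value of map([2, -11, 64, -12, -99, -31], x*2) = 2*2=4, -11*2=-22, 64*2=128, -12*2=-24, -99*2=-198, -31*2=-62
= [4, -22, 128, -24, -198, -62]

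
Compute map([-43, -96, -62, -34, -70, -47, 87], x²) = (-43)²=1849, (-96)²=9216, (-62)²=3844, (-34)²=1156, (-70)²=4900, (-47)²=2209, (87)²=7569
= [1849, 9216, 3844, 1156, 4900, 2209, 7569]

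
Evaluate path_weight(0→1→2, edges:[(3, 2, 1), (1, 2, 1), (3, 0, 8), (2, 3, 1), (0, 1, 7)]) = 8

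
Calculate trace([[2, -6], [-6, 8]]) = 10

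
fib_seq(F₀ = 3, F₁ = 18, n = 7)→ F_2 = F_1 + F_0 = 21
F_3 = F_2 + F_1 = 39
F_4 = F_3 + F_2 = 60
...
= [3, 18, 21, 39, 60, 99, 159]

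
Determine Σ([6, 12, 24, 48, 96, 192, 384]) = 6 + 12 + 24 + 48 + 96 + 192 + 384
= 762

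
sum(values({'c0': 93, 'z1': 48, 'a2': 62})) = 93 + 48 + 62
= 203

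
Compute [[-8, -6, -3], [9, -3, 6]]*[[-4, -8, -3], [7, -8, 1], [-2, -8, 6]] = C[0][0] = (-8)*(-4) + (-6)*(7) + (-3)*(-2) = -4
C[0][1] = (-8)*(-8) + (-6)*(-8) + (-3)*(-8) = 136
C[0][2] = (-8)*(-3) + (-6)*(1) + (-3)*(6) = 0
C[1][0] = (9)*(-4) + (-3)*(7) + (6)*(-2) = -69
C[1][1] = (9)*(-8) + (-3)*(-8) + (6)*(-8) = -96
C[1][2] = (9)*(-3) + (-3)*(1) + (6)*(6) = 6
= [[-4, 136, 0], [-69, -96, 6]]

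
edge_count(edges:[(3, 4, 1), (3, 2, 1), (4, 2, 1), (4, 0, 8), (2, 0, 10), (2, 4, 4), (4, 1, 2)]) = 7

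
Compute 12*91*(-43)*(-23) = 1079988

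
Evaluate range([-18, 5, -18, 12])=30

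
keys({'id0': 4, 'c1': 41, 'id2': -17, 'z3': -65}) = ['id0', 'c1', 'id2', 'z3']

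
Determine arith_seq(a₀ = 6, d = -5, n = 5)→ [6, 1, -4, -9, -14]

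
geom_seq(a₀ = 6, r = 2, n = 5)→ a_0 = 6*2^0 = 6
a_1 = 6*2^1 = 12
a_2 = 6*2^2 = 24
...
= [6, 12, 24, 48, 96]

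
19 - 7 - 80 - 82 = -150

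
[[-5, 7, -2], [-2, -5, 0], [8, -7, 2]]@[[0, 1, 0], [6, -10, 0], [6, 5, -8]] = C[0][0] = (-5)*(0) + (7)*(6) + (-2)*(6) = 30
C[0][1] = (-5)*(1) + (7)*(-10) + (-2)*(5) = -85
C[0][2] = (-5)*(0) + (7)*(0) + (-2)*(-8) = 16
C[1][0] = (-2)*(0) + (-5)*(6) + (0)*(6) = -30
C[1][1] = (-2)*(1) + (-5)*(-10) + (0)*(5) = 48
C[1][2] = (-2)*(0) + (-5)*(0) + (0)*(-8) = 0
... (3 more cells)
= [[30, -85, 16], [-30, 48, 0], [-30, 88, -16]]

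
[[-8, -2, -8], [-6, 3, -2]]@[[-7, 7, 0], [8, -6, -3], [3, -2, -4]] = [[16, -28, 38], [60, -56, -1]]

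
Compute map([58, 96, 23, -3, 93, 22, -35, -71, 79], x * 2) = [116, 192, 46, -6, 186, 44, -70, -142, 158]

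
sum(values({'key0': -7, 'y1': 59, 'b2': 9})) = (-7) + 59 + 9
= 61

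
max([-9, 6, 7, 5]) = 7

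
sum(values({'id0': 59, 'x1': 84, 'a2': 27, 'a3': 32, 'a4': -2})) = 200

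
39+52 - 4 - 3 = 84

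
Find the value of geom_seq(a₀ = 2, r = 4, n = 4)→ a_0 = 2*4^0 = 2
a_1 = 2*4^1 = 8
a_2 = 2*4^2 = 32
...
= [2, 8, 32, 128]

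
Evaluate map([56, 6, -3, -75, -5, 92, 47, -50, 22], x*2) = [112, 12, -6, -150, -10, 184, 94, -100, 44]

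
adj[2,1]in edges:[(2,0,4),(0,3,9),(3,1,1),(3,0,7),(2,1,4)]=4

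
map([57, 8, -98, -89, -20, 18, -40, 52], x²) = (57)²=3249, (8)²=64, (-98)²=9604, (-89)²=7921, (-20)²=400, (18)²=324, (-40)²=1600, (52)²=2704
= [3249, 64, 9604, 7921, 400, 324, 1600, 2704]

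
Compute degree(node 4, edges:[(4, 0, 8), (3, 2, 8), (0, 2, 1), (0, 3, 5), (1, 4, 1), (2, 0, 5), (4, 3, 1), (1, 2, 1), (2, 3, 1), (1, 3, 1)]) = 3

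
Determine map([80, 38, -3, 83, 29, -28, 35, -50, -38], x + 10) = 80+10=90, 38+10=48, -3+10=7, 83+10=93, 29+10=39, -28+10=-18, 35+10=45, -50+10=-40, -38+10=-28
= [90, 48, 7, 93, 39, -18, 45, -40, -28]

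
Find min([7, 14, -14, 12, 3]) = -14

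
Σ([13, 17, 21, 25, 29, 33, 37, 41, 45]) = 13 + 17 + 21 + 25 + 29 + 33 + 37 + 41 + 45
= 261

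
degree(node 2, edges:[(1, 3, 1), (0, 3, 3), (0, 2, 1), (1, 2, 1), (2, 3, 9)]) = incident: (0,2), (1,2), (2,3)
= 3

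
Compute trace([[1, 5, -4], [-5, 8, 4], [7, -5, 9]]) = diagonal: 1 + 8 + 9
= 18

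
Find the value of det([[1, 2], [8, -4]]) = (1)*(-4) - (2)*(8)
= -20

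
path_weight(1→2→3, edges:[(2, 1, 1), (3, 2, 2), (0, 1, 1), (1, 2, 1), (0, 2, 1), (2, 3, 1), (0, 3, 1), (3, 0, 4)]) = w(1→2)=1 + w(2→3)=1
= 2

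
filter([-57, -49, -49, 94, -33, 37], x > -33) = [94, 37]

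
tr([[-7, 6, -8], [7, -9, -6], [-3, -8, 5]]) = diagonal: (-7) + (-9) + 5
= -11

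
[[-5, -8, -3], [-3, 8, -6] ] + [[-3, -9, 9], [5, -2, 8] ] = [[-8, -17, 6], [2, 6, 2]]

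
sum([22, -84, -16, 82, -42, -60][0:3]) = -78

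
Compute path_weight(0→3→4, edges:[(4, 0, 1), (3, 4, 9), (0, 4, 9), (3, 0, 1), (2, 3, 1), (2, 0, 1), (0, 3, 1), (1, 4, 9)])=w(0→3)=1 + w(3→4)=9
= 10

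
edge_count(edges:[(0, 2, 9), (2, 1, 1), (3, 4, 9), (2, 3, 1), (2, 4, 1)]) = 5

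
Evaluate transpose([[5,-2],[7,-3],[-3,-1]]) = [[5, 7, -3], [-2, -3, -1]]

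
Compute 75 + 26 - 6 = 95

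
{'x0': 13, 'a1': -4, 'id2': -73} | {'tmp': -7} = {'x0': 13, 'a1': -4, 'id2': -73, 'tmp': -7}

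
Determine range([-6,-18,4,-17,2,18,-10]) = 36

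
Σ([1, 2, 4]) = 1 + 2 + 4
= 7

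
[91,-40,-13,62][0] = 91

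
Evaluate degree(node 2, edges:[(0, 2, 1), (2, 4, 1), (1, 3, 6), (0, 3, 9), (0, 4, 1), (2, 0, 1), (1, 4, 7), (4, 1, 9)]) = 3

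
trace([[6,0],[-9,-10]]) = -4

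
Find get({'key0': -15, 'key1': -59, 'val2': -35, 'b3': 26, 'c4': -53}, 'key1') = -59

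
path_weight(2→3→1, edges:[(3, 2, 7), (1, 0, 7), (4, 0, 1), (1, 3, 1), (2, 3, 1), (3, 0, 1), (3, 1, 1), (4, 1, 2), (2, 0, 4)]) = 2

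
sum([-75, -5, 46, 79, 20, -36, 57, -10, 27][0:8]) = 76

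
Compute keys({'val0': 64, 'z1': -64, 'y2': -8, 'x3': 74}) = ['val0', 'z1', 'y2', 'x3']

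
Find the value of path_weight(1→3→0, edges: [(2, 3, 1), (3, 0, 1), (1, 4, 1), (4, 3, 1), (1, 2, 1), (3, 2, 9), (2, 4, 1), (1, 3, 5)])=6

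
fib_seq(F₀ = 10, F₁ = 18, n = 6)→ F_2 = F_1 + F_0 = 28
F_3 = F_2 + F_1 = 46
F_4 = F_3 + F_2 = 74
...
= [10, 18, 28, 46, 74, 120]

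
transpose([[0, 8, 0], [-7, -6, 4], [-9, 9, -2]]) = [[0, -7, -9], [8, -6, 9], [0, 4, -2]]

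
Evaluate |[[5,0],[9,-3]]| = -15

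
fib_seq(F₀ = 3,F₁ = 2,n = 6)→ F_2 = F_1 + F_0 = 5
F_3 = F_2 + F_1 = 7
F_4 = F_3 + F_2 = 12
...
= [3, 2, 5, 7, 12, 19]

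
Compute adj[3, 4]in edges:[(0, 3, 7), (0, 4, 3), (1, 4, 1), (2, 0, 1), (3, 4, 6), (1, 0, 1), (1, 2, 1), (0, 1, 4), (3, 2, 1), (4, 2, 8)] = 6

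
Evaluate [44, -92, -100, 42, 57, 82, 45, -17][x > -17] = [44, 42, 57, 82, 45]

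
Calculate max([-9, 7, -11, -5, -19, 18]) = 18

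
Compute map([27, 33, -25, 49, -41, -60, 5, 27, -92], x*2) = [54, 66, -50, 98, -82, -120, 10, 54, -184]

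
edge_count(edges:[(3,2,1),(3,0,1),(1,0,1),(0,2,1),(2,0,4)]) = 5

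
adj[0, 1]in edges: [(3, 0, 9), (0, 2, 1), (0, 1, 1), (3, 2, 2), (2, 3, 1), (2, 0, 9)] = 1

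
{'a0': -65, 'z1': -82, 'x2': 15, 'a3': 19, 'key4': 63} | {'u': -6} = {'a0': -65, 'z1': -82, 'x2': 15, 'a3': 19, 'key4': 63, 'u': -6}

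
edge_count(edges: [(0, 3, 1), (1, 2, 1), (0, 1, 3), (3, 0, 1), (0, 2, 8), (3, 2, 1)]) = 6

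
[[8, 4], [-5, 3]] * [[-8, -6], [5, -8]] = [[-44, -80], [55, 6]]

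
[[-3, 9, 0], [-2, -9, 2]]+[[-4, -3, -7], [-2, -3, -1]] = [[-7, 6, -7], [-4, -12, 1]]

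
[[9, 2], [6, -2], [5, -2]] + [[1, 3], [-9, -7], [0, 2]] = [[10, 5], [-3, -9], [5, 0]]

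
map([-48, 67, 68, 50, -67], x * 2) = -48*2=-96, 67*2=134, 68*2=136, 50*2=100, -67*2=-134
= [-96, 134, 136, 100, -134]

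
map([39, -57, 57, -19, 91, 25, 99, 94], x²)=[1521, 3249, 3249, 361, 8281, 625, 9801, 8836]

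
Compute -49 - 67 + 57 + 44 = -15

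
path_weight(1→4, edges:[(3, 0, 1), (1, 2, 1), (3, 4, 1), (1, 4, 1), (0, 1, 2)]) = 1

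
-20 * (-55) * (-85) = -93500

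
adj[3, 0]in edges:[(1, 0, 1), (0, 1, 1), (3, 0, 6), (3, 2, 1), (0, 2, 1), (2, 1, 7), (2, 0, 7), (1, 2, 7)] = 6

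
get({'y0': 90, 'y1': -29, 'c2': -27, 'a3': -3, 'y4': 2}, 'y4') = 2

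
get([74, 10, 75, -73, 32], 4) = 32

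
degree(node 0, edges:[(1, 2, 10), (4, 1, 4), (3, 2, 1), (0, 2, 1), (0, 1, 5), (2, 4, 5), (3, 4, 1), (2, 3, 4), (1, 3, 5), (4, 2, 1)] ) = 2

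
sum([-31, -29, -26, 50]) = -36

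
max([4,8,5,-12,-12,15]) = 15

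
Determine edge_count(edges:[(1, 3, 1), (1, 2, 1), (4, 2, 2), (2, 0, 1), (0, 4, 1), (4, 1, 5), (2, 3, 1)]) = 7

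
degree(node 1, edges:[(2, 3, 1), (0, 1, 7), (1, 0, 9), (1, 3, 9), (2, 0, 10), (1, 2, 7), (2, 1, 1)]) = incident: (0,1), (1,0), (1,3), (1,2), (2,1)
= 5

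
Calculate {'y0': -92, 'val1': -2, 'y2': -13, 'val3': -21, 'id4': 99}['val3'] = -21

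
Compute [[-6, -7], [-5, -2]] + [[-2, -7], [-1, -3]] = [[-8, -14], [-6, -5]]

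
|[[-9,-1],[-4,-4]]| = (-9)*(-4) - (-1)*(-4)
= 32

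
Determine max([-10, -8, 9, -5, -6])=9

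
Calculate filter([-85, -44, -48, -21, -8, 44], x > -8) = keep x where x > -8: -85✗, -44✗, -48✗, -21✗, -8✗, 44✓
= [44]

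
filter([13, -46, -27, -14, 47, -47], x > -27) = keep x where x > -27: 13✓, -46✗, -27✗, -14✓, 47✓, -47✗
= [13, -14, 47]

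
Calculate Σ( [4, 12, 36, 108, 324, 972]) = 4 + 12 + 36 + 108 + 324 + 972
= 1456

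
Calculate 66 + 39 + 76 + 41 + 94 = 316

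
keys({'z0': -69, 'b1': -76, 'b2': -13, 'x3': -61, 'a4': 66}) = ['z0', 'b1', 'b2', 'x3', 'a4']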